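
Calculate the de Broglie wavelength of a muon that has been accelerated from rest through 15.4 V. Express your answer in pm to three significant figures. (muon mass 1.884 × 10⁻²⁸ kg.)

λ = 21.7 pm

KE = eV = 1.602 × 10⁻¹⁹ × 15.40 = 2.467 × 10⁻¹⁸ J.
p = √(2mKE) = √(2 × 1.884 × 10⁻²⁸ × 2.467 × 10⁻¹⁸) = 3.049 × 10⁻²³ kg·m/s.
λ = h/p = 6.626 × 10⁻³⁴ / 3.049 × 10⁻²³ = 2.17 × 10⁻¹¹ m = 21.7 pm.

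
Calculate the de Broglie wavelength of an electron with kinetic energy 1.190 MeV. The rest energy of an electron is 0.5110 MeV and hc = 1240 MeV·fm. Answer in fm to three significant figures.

λ = 764 fm

Total energy E = KE + m₀c² = 1.190 + 0.5110 = 1.7010 MeV.
(pc)² = E² − (m₀c²)² = (1.7010)² − (0.5110)² = 2.632 MeV², so pc = 1.622 MeV.
λ = hc/(pc) = 1240 MeV·fm / 1.622 MeV = 764 fm.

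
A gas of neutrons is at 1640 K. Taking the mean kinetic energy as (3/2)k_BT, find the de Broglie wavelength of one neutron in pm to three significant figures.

KE = (3/2)k_BT = 1.5 × 1.381 × 10⁻²³ × 1640 = 3.397 × 10⁻²⁰ J.
p = √(2mKE) = √(2 × 1.675 × 10⁻²⁷ × 3.397 × 10⁻²⁰) = 1.067 × 10⁻²³ kg·m/s.
λ = h/p = 6.21 × 10⁻¹¹ m = 62.1 pm.

λ = 62.1 pm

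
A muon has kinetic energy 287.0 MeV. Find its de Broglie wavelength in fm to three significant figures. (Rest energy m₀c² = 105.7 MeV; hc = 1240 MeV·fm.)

Total energy E = KE + m₀c² = 287.0 + 105.7 = 392.7 MeV.
(pc)² = E² − (m₀c²)² = (392.7)² − (105.7)² = 1.430 × 10⁵ MeV², so pc = 378.2 MeV.
λ = hc/(pc) = 1240 MeV·fm / 378.2 MeV = 3.28 fm.

λ = 3.28 fm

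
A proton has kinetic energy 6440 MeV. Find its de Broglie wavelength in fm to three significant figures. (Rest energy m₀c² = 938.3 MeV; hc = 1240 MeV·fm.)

Total energy E = KE + m₀c² = 6440 + 938.3 = 7378.3 MeV.
(pc)² = E² − (m₀c²)² = (7378.3)² − (938.3)² = 5.356 × 10⁷ MeV², so pc = 7318 MeV.
λ = hc/(pc) = 1240 MeV·fm / 7318 MeV = 0.169 fm.

λ = 0.169 fm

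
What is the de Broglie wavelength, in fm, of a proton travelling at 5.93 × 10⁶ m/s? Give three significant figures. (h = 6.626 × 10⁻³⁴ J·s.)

λ = 66.8 fm

p = mv = 1.673 × 10⁻²⁷ × 5.93 × 10⁶ = 9.921 × 10⁻²¹ kg·m/s.
λ = h/p = 6.626 × 10⁻³⁴ / 9.921 × 10⁻²¹ = 6.68 × 10⁻¹⁴ m = 66.8 fm.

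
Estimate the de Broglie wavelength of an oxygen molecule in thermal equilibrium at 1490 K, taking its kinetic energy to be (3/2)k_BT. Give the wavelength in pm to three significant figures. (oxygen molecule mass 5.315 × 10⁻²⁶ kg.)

KE = (3/2)k_BT = 1.5 × 1.381 × 10⁻²³ × 1490 = 3.087 × 10⁻²⁰ J.
p = √(2mKE) = √(2 × 5.315 × 10⁻²⁶ × 3.087 × 10⁻²⁰) = 5.728 × 10⁻²³ kg·m/s.
λ = h/p = 1.16 × 10⁻¹¹ m = 11.6 pm.

λ = 11.6 pm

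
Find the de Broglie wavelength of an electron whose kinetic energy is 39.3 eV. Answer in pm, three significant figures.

λ = 196 pm

KE = 39.3 eV = 6.296 × 10⁻¹⁸ J.
p = √(2mKE) = √(2 × 9.109 × 10⁻³¹ × 6.296 × 10⁻¹⁸) = 3.387 × 10⁻²⁴ kg·m/s.
λ = h/p = 6.626 × 10⁻³⁴ / 3.387 × 10⁻²⁴ = 1.96 × 10⁻¹⁰ m = 196 pm.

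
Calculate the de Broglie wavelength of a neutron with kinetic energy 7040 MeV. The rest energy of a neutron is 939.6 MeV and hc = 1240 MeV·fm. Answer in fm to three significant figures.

Total energy E = KE + m₀c² = 7040 + 939.6 = 7979.6 MeV.
(pc)² = E² − (m₀c²)² = (7979.6)² − (939.6)² = 6.279 × 10⁷ MeV², so pc = 7924 MeV.
λ = hc/(pc) = 1240 MeV·fm / 7924 MeV = 0.156 fm.

λ = 0.156 fm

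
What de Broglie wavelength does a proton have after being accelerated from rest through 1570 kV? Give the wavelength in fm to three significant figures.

KE = eV = 1.602 × 10⁻¹⁹ × 1.570 × 10⁶ = 2.515 × 10⁻¹³ J.
p = √(2mKE) = √(2 × 1.673 × 10⁻²⁷ × 2.515 × 10⁻¹³) = 2.901 × 10⁻²⁰ kg·m/s.
λ = h/p = 6.626 × 10⁻³⁴ / 2.901 × 10⁻²⁰ = 2.28 × 10⁻¹⁴ m = 22.8 fm.

λ = 22.8 fm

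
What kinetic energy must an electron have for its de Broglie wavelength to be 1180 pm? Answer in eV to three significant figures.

p = h/λ = 6.626 × 10⁻³⁴ / 1.180 × 10⁻⁹ = 5.615 × 10⁻²⁵ kg·m/s.
KE = p²/(2m) = (5.615 × 10⁻²⁵)² / (2 × 9.109 × 10⁻³¹) = 1.731 × 10⁻¹⁹ J = 1.08 eV.

KE = 1.08 eV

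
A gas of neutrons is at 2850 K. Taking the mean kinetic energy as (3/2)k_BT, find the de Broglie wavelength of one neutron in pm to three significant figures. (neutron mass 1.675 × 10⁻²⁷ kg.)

KE = (3/2)k_BT = 1.5 × 1.381 × 10⁻²³ × 2850 = 5.904 × 10⁻²⁰ J.
p = √(2mKE) = √(2 × 1.675 × 10⁻²⁷ × 5.904 × 10⁻²⁰) = 1.406 × 10⁻²³ kg·m/s.
λ = h/p = 4.71 × 10⁻¹¹ m = 47.1 pm.

λ = 47.1 pm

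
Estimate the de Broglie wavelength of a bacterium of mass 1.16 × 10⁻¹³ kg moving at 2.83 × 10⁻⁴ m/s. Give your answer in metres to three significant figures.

p = mv = 1.16 × 10⁻¹³ × 2.83 × 10⁻⁴ = 3.283 × 10⁻¹⁷ kg·m/s.
λ = h/p = 6.626 × 10⁻³⁴ / 3.283 × 10⁻¹⁷ = 2.02 × 10⁻¹⁷ m.

λ = 2.02 × 10⁻¹⁷ m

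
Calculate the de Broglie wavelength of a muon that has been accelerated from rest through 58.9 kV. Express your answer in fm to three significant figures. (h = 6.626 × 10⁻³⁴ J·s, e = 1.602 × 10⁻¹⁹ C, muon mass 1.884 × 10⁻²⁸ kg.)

KE = eV = 1.602 × 10⁻¹⁹ × 5.890 × 10⁴ = 9.436 × 10⁻¹⁵ J.
p = √(2mKE) = √(2 × 1.884 × 10⁻²⁸ × 9.436 × 10⁻¹⁵) = 1.886 × 10⁻²¹ kg·m/s.
λ = h/p = 6.626 × 10⁻³⁴ / 1.886 × 10⁻²¹ = 3.51 × 10⁻¹³ m = 351 fm.

λ = 351 fm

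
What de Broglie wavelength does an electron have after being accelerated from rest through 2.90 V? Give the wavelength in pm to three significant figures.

λ = 720 pm

KE = eV = 1.602 × 10⁻¹⁹ × 2.900 = 4.646 × 10⁻¹⁹ J.
p = √(2mKE) = √(2 × 9.109 × 10⁻³¹ × 4.646 × 10⁻¹⁹) = 9.200 × 10⁻²⁵ kg·m/s.
λ = h/p = 6.626 × 10⁻³⁴ / 9.200 × 10⁻²⁵ = 7.20 × 10⁻¹⁰ m = 720 pm.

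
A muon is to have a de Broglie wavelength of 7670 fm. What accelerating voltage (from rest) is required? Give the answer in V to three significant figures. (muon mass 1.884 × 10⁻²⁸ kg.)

p = h/λ = 6.626 × 10⁻³⁴ / 7.670 × 10⁻¹² = 8.639 × 10⁻²³ kg·m/s.
KE = p²/(2m) = 1.981 × 10⁻¹⁷ J.
V = KE/e = 1.981 × 10⁻¹⁷ / (1.602 × 10⁻¹⁹) = 124 V.

V = 124 V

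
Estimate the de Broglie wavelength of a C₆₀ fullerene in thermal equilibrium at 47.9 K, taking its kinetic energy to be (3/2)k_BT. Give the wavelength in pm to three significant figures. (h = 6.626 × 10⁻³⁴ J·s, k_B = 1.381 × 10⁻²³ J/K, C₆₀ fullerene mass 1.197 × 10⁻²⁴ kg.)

λ = 13.6 pm

KE = (3/2)k_BT = 1.5 × 1.381 × 10⁻²³ × 47.9 = 9.922 × 10⁻²² J.
p = √(2mKE) = √(2 × 1.197 × 10⁻²⁴ × 9.922 × 10⁻²²) = 4.874 × 10⁻²³ kg·m/s.
λ = h/p = 1.36 × 10⁻¹¹ m = 13.6 pm.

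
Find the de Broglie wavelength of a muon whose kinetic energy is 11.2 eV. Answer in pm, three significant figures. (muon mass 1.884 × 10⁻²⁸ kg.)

KE = 11.2 eV = 1.794 × 10⁻¹⁸ J.
p = √(2mKE) = √(2 × 1.884 × 10⁻²⁸ × 1.794 × 10⁻¹⁸) = 2.600 × 10⁻²³ kg·m/s.
λ = h/p = 6.626 × 10⁻³⁴ / 2.600 × 10⁻²³ = 2.55 × 10⁻¹¹ m = 25.5 pm.

λ = 25.5 pm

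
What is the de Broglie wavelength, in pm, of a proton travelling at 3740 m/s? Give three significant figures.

λ = 106 pm

p = mv = 1.673 × 10⁻²⁷ × 3740 = 6.257 × 10⁻²⁴ kg·m/s.
λ = h/p = 6.626 × 10⁻³⁴ / 6.257 × 10⁻²⁴ = 1.06 × 10⁻¹⁰ m = 106 pm.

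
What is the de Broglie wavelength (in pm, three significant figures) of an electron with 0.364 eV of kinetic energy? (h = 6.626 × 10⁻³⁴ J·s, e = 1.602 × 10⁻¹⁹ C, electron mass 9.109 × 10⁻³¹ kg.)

KE = 0.364 eV = 5.831 × 10⁻²⁰ J.
p = √(2mKE) = √(2 × 9.109 × 10⁻³¹ × 5.831 × 10⁻²⁰) = 3.259 × 10⁻²⁵ kg·m/s.
λ = h/p = 6.626 × 10⁻³⁴ / 3.259 × 10⁻²⁵ = 2.03 × 10⁻⁹ m = 2030 pm.

λ = 2030 pm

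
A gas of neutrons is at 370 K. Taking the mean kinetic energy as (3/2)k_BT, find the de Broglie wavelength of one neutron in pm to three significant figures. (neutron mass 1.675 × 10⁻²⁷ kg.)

KE = (3/2)k_BT = 1.5 × 1.381 × 10⁻²³ × 370 = 7.665 × 10⁻²¹ J.
p = √(2mKE) = √(2 × 1.675 × 10⁻²⁷ × 7.665 × 10⁻²¹) = 5.067 × 10⁻²⁴ kg·m/s.
λ = h/p = 1.31 × 10⁻¹⁰ m = 131 pm.

λ = 131 pm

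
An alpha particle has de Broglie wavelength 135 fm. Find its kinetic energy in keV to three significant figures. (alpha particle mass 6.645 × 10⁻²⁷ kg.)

KE = 11.3 keV

p = h/λ = 6.626 × 10⁻³⁴ / 1.350 × 10⁻¹³ = 4.908 × 10⁻²¹ kg·m/s.
KE = p²/(2m) = (4.908 × 10⁻²¹)² / (2 × 6.645 × 10⁻²⁷) = 1.813 × 10⁻¹⁵ J = 11.3 keV.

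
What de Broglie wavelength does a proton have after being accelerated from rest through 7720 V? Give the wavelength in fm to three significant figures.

λ = 326 fm

KE = eV = 1.602 × 10⁻¹⁹ × 7720 = 1.237 × 10⁻¹⁵ J.
p = √(2mKE) = √(2 × 1.673 × 10⁻²⁷ × 1.237 × 10⁻¹⁵) = 2.034 × 10⁻²¹ kg·m/s.
λ = h/p = 6.626 × 10⁻³⁴ / 2.034 × 10⁻²¹ = 3.26 × 10⁻¹³ m = 326 fm.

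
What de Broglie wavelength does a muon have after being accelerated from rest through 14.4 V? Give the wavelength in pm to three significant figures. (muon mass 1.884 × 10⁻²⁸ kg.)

KE = eV = 1.602 × 10⁻¹⁹ × 14.40 = 2.307 × 10⁻¹⁸ J.
p = √(2mKE) = √(2 × 1.884 × 10⁻²⁸ × 2.307 × 10⁻¹⁸) = 2.948 × 10⁻²³ kg·m/s.
λ = h/p = 6.626 × 10⁻³⁴ / 2.948 × 10⁻²³ = 2.25 × 10⁻¹¹ m = 22.5 pm.

λ = 22.5 pm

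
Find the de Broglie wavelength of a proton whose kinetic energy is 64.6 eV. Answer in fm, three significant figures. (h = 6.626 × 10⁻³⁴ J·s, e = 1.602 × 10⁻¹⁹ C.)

KE = 64.6 eV = 1.035 × 10⁻¹⁷ J.
p = √(2mKE) = √(2 × 1.673 × 10⁻²⁷ × 1.035 × 10⁻¹⁷) = 1.861 × 10⁻²² kg·m/s.
λ = h/p = 6.626 × 10⁻³⁴ / 1.861 × 10⁻²² = 3.56 × 10⁻¹² m = 3560 fm.

λ = 3560 fm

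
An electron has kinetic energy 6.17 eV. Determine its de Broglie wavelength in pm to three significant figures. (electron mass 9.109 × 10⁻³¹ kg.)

KE = 6.17 eV = 9.884 × 10⁻¹⁹ J.
p = √(2mKE) = √(2 × 9.109 × 10⁻³¹ × 9.884 × 10⁻¹⁹) = 1.342 × 10⁻²⁴ kg·m/s.
λ = h/p = 6.626 × 10⁻³⁴ / 1.342 × 10⁻²⁴ = 4.94 × 10⁻¹⁰ m = 494 pm.

λ = 494 pm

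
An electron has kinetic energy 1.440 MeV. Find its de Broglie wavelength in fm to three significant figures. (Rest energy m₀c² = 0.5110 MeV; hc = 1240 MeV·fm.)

λ = 659 fm

Total energy E = KE + m₀c² = 1.440 + 0.5110 = 1.9510 MeV.
(pc)² = E² − (m₀c²)² = (1.9510)² − (0.5110)² = 3.545 MeV², so pc = 1.883 MeV.
λ = hc/(pc) = 1240 MeV·fm / 1.883 MeV = 659 fm.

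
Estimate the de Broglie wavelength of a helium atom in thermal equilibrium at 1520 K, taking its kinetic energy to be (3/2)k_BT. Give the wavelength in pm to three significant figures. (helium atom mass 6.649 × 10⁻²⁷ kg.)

λ = 32.4 pm

KE = (3/2)k_BT = 1.5 × 1.381 × 10⁻²³ × 1520 = 3.149 × 10⁻²⁰ J.
p = √(2mKE) = √(2 × 6.649 × 10⁻²⁷ × 3.149 × 10⁻²⁰) = 2.046 × 10⁻²³ kg·m/s.
λ = h/p = 3.24 × 10⁻¹¹ m = 32.4 pm.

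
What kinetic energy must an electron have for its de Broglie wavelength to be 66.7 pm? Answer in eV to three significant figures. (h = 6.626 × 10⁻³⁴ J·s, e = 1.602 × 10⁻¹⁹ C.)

KE = 338 eV

p = h/λ = 6.626 × 10⁻³⁴ / 6.670 × 10⁻¹¹ = 9.934 × 10⁻²⁴ kg·m/s.
KE = p²/(2m) = (9.934 × 10⁻²⁴)² / (2 × 9.109 × 10⁻³¹) = 5.417 × 10⁻¹⁷ J = 338 eV.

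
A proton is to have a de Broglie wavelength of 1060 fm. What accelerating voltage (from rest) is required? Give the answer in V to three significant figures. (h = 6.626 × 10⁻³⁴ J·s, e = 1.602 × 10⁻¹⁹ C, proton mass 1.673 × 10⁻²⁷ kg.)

p = h/λ = 6.626 × 10⁻³⁴ / 1.060 × 10⁻¹² = 6.251 × 10⁻²² kg·m/s.
KE = p²/(2m) = 1.168 × 10⁻¹⁶ J.
V = KE/e = 1.168 × 10⁻¹⁶ / (1.602 × 10⁻¹⁹) = 729 V.

V = 729 V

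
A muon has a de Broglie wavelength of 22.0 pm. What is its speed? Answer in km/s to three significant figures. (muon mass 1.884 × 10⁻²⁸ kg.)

v = 160 km/s

p = h/λ = 6.626 × 10⁻³⁴ / 2.200 × 10⁻¹¹ = 3.012 × 10⁻²³ kg·m/s.
v = p/m = 3.012 × 10⁻²³ / 1.884 × 10⁻²⁸ = 1.60 × 10⁵ m/s = 160 km/s.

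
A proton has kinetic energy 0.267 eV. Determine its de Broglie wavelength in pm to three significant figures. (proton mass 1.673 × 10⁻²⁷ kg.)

λ = 55.4 pm

KE = 0.267 eV = 4.277 × 10⁻²⁰ J.
p = √(2mKE) = √(2 × 1.673 × 10⁻²⁷ × 4.277 × 10⁻²⁰) = 1.196 × 10⁻²³ kg·m/s.
λ = h/p = 6.626 × 10⁻³⁴ / 1.196 × 10⁻²³ = 5.54 × 10⁻¹¹ m = 55.4 pm.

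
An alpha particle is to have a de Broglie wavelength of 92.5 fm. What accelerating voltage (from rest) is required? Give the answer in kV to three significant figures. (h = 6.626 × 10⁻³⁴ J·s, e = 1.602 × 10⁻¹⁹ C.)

V = 12.1 kV

p = h/λ = 6.626 × 10⁻³⁴ / 9.250 × 10⁻¹⁴ = 7.163 × 10⁻²¹ kg·m/s.
KE = p²/(2m) = 3.861 × 10⁻¹⁵ J.
V = KE/2e = 3.861 × 10⁻¹⁵ / (2 × 1.602 × 10⁻¹⁹) = 12.1 kV.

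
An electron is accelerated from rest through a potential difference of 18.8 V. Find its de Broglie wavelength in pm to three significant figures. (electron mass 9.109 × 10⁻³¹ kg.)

λ = 283 pm

KE = eV = 1.602 × 10⁻¹⁹ × 18.80 = 3.012 × 10⁻¹⁸ J.
p = √(2mKE) = √(2 × 9.109 × 10⁻³¹ × 3.012 × 10⁻¹⁸) = 2.342 × 10⁻²⁴ kg·m/s.
λ = h/p = 6.626 × 10⁻³⁴ / 2.342 × 10⁻²⁴ = 2.83 × 10⁻¹⁰ m = 283 pm.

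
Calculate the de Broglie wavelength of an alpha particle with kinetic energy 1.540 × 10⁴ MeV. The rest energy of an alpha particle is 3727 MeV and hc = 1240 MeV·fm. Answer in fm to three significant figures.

λ = 0.0661 fm

Total energy E = KE + m₀c² = 1.540 × 10⁴ + 3727 = 19127 MeV.
(pc)² = E² − (m₀c²)² = (19127)² − (3727)² = 3.520 × 10⁸ MeV², so pc = 1.876 × 10⁴ MeV.
λ = hc/(pc) = 1240 MeV·fm / 1.876 × 10⁴ MeV = 0.0661 fm.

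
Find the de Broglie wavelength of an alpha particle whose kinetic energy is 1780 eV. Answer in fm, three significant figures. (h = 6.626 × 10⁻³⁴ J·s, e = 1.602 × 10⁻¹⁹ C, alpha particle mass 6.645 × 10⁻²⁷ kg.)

KE = 1780 eV = 2.852 × 10⁻¹⁶ J.
p = √(2mKE) = √(2 × 6.645 × 10⁻²⁷ × 2.852 × 10⁻¹⁶) = 1.947 × 10⁻²¹ kg·m/s.
λ = h/p = 6.626 × 10⁻³⁴ / 1.947 × 10⁻²¹ = 3.40 × 10⁻¹³ m = 340 fm.

λ = 340 fm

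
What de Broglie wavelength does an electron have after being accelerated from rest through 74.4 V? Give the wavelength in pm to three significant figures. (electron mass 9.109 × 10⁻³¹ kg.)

λ = 142 pm

KE = eV = 1.602 × 10⁻¹⁹ × 74.40 = 1.192 × 10⁻¹⁷ J.
p = √(2mKE) = √(2 × 9.109 × 10⁻³¹ × 1.192 × 10⁻¹⁷) = 4.660 × 10⁻²⁴ kg·m/s.
λ = h/p = 6.626 × 10⁻³⁴ / 4.660 × 10⁻²⁴ = 1.42 × 10⁻¹⁰ m = 142 pm.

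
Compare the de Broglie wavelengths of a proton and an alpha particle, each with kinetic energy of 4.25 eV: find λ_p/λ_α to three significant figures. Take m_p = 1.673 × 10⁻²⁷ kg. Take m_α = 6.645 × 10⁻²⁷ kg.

At fixed KE, p = √(2mKE) so λ = h/p ∝ 1/√m.
λ_p/λ_α = √(m_α/m_p) = √(6.645 × 10⁻²⁷/1.673 × 10⁻²⁷) = √(3.972) = 1.99.

λ_p/λ_α = 1.99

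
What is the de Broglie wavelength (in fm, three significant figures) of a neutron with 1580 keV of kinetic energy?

λ = 22.8 fm

KE = 1580 keV = 2.531 × 10⁻¹³ J.
p = √(2mKE) = √(2 × 1.675 × 10⁻²⁷ × 2.531 × 10⁻¹³) = 2.912 × 10⁻²⁰ kg·m/s.
λ = h/p = 6.626 × 10⁻³⁴ / 2.912 × 10⁻²⁰ = 2.28 × 10⁻¹⁴ m = 22.8 fm.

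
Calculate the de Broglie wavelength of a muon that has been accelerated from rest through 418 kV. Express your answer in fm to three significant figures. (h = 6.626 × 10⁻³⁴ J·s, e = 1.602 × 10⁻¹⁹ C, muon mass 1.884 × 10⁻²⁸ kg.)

KE = eV = 1.602 × 10⁻¹⁹ × 4.180 × 10⁵ = 6.696 × 10⁻¹⁴ J.
p = √(2mKE) = √(2 × 1.884 × 10⁻²⁸ × 6.696 × 10⁻¹⁴) = 5.023 × 10⁻²¹ kg·m/s.
λ = h/p = 6.626 × 10⁻³⁴ / 5.023 × 10⁻²¹ = 1.32 × 10⁻¹³ m = 132 fm.

λ = 132 fm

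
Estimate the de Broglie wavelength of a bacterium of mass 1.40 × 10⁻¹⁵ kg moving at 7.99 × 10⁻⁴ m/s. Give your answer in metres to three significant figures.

λ = 5.92 × 10⁻¹⁶ m

p = mv = 1.40 × 10⁻¹⁵ × 7.99 × 10⁻⁴ = 1.119 × 10⁻¹⁸ kg·m/s.
λ = h/p = 6.626 × 10⁻³⁴ / 1.119 × 10⁻¹⁸ = 5.92 × 10⁻¹⁶ m.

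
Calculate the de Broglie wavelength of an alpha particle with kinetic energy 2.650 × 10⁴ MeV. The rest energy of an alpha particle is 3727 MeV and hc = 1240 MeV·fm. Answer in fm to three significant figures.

Total energy E = KE + m₀c² = 2.650 × 10⁴ + 3727 = 30227 MeV.
(pc)² = E² − (m₀c²)² = (30227)² − (3727)² = 8.998 × 10⁸ MeV², so pc = 3.000 × 10⁴ MeV.
λ = hc/(pc) = 1240 MeV·fm / 3.000 × 10⁴ MeV = 0.0413 fm.

λ = 0.0413 fm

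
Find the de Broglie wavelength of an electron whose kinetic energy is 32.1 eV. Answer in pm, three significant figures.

λ = 216 pm

KE = 32.1 eV = 5.142 × 10⁻¹⁸ J.
p = √(2mKE) = √(2 × 9.109 × 10⁻³¹ × 5.142 × 10⁻¹⁸) = 3.061 × 10⁻²⁴ kg·m/s.
λ = h/p = 6.626 × 10⁻³⁴ / 3.061 × 10⁻²⁴ = 2.16 × 10⁻¹⁰ m = 216 pm.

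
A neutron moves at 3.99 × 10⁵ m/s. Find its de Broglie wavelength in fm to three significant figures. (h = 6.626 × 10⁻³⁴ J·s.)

λ = 991 fm

p = mv = 1.675 × 10⁻²⁷ × 3.99 × 10⁵ = 6.683 × 10⁻²² kg·m/s.
λ = h/p = 6.626 × 10⁻³⁴ / 6.683 × 10⁻²² = 9.91 × 10⁻¹³ m = 991 fm.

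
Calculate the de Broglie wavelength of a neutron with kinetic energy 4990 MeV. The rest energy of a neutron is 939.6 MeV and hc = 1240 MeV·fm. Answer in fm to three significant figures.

Total energy E = KE + m₀c² = 4990 + 939.6 = 5929.6 MeV.
(pc)² = E² − (m₀c²)² = (5929.6)² − (939.6)² = 3.428 × 10⁷ MeV², so pc = 5855 MeV.
λ = hc/(pc) = 1240 MeV·fm / 5855 MeV = 0.212 fm.

λ = 0.212 fm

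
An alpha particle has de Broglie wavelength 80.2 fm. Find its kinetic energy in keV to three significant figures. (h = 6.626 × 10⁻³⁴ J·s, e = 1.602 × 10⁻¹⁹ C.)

KE = 32.1 keV

p = h/λ = 6.626 × 10⁻³⁴ / 8.020 × 10⁻¹⁴ = 8.262 × 10⁻²¹ kg·m/s.
KE = p²/(2m) = (8.262 × 10⁻²¹)² / (2 × 6.645 × 10⁻²⁷) = 5.136 × 10⁻¹⁵ J = 32.1 keV.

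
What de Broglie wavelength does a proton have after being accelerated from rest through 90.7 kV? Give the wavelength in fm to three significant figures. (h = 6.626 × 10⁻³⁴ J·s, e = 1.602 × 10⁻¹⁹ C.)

λ = 95.0 fm

KE = eV = 1.602 × 10⁻¹⁹ × 9.070 × 10⁴ = 1.453 × 10⁻¹⁴ J.
p = √(2mKE) = √(2 × 1.673 × 10⁻²⁷ × 1.453 × 10⁻¹⁴) = 6.973 × 10⁻²¹ kg·m/s.
λ = h/p = 6.626 × 10⁻³⁴ / 6.973 × 10⁻²¹ = 9.50 × 10⁻¹⁴ m = 95.0 fm.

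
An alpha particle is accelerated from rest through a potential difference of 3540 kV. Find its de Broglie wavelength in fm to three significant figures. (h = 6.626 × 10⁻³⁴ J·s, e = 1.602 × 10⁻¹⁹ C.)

KE = 2eV = 2 × 1.602 × 10⁻¹⁹ × 3.540 × 10⁶ = 1.134 × 10⁻¹² J.
p = √(2mKE) = √(2 × 6.645 × 10⁻²⁷ × 1.134 × 10⁻¹²) = 1.228 × 10⁻¹⁹ kg·m/s.
λ = h/p = 6.626 × 10⁻³⁴ / 1.228 × 10⁻¹⁹ = 5.40 × 10⁻¹⁵ m = 5.40 fm.

λ = 5.40 fm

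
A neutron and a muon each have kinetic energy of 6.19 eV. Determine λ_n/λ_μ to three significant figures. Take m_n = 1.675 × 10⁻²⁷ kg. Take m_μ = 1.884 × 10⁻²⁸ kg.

λ_n/λ_μ = 0.335

At fixed KE, p = √(2mKE) so λ = h/p ∝ 1/√m.
λ_n/λ_μ = √(m_μ/m_n) = √(1.884 × 10⁻²⁸/1.675 × 10⁻²⁷) = √(0.1125) = 0.335.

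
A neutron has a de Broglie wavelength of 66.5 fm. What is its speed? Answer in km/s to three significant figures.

p = h/λ = 6.626 × 10⁻³⁴ / 6.650 × 10⁻¹⁴ = 9.964 × 10⁻²¹ kg·m/s.
v = p/m = 9.964 × 10⁻²¹ / 1.675 × 10⁻²⁷ = 5.95 × 10⁶ m/s = 5950 km/s.

v = 5950 km/s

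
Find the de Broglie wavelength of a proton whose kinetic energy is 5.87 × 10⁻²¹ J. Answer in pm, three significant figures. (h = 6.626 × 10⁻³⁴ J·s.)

p = √(2mKE) = √(2 × 1.673 × 10⁻²⁷ × 5.870 × 10⁻²¹) = 4.432 × 10⁻²⁴ kg·m/s.
λ = h/p = 6.626 × 10⁻³⁴ / 4.432 × 10⁻²⁴ = 1.50 × 10⁻¹⁰ m = 150 pm.

λ = 150 pm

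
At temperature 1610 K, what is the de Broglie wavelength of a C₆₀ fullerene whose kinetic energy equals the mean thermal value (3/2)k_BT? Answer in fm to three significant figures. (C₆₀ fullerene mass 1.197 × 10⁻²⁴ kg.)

λ = 2340 fm

KE = (3/2)k_BT = 1.5 × 1.381 × 10⁻²³ × 1610 = 3.335 × 10⁻²⁰ J.
p = √(2mKE) = √(2 × 1.197 × 10⁻²⁴ × 3.335 × 10⁻²⁰) = 2.826 × 10⁻²² kg·m/s.
λ = h/p = 2.34 × 10⁻¹² m = 2340 fm.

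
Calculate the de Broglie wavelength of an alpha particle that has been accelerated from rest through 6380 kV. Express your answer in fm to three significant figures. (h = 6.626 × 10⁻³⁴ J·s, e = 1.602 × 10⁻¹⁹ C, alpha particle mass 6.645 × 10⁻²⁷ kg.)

KE = 2eV = 2 × 1.602 × 10⁻¹⁹ × 6.380 × 10⁶ = 2.044 × 10⁻¹² J.
p = √(2mKE) = √(2 × 6.645 × 10⁻²⁷ × 2.044 × 10⁻¹²) = 1.648 × 10⁻¹⁹ kg·m/s.
λ = h/p = 6.626 × 10⁻³⁴ / 1.648 × 10⁻¹⁹ = 4.02 × 10⁻¹⁵ m = 4.02 fm.

λ = 4.02 fm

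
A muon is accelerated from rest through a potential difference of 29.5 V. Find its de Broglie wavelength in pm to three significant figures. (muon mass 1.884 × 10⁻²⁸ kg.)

λ = 15.7 pm

KE = eV = 1.602 × 10⁻¹⁹ × 29.50 = 4.726 × 10⁻¹⁸ J.
p = √(2mKE) = √(2 × 1.884 × 10⁻²⁸ × 4.726 × 10⁻¹⁸) = 4.220 × 10⁻²³ kg·m/s.
λ = h/p = 6.626 × 10⁻³⁴ / 4.220 × 10⁻²³ = 1.57 × 10⁻¹¹ m = 15.7 pm.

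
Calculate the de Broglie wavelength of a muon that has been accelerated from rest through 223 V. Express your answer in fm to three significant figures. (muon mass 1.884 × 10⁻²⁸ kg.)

λ = 5710 fm

KE = eV = 1.602 × 10⁻¹⁹ × 223.0 = 3.572 × 10⁻¹⁷ J.
p = √(2mKE) = √(2 × 1.884 × 10⁻²⁸ × 3.572 × 10⁻¹⁷) = 1.160 × 10⁻²² kg·m/s.
λ = h/p = 6.626 × 10⁻³⁴ / 1.160 × 10⁻²² = 5.71 × 10⁻¹² m = 5710 fm.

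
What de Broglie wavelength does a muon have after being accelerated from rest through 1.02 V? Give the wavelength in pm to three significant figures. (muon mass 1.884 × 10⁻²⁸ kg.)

λ = 84.4 pm

KE = eV = 1.602 × 10⁻¹⁹ × 1.020 = 1.634 × 10⁻¹⁹ J.
p = √(2mKE) = √(2 × 1.884 × 10⁻²⁸ × 1.634 × 10⁻¹⁹) = 7.847 × 10⁻²⁴ kg·m/s.
λ = h/p = 6.626 × 10⁻³⁴ / 7.847 × 10⁻²⁴ = 8.44 × 10⁻¹¹ m = 84.4 pm.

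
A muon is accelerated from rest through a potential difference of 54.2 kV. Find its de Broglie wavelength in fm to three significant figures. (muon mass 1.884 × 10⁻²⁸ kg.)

KE = eV = 1.602 × 10⁻¹⁹ × 5.420 × 10⁴ = 8.683 × 10⁻¹⁵ J.
p = √(2mKE) = √(2 × 1.884 × 10⁻²⁸ × 8.683 × 10⁻¹⁵) = 1.809 × 10⁻²¹ kg·m/s.
λ = h/p = 6.626 × 10⁻³⁴ / 1.809 × 10⁻²¹ = 3.66 × 10⁻¹³ m = 366 fm.

λ = 366 fm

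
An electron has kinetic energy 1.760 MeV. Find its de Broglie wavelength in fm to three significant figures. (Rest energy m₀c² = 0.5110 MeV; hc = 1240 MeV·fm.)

λ = 560 fm

Total energy E = KE + m₀c² = 1.760 + 0.5110 = 2.2710 MeV.
(pc)² = E² − (m₀c²)² = (2.2710)² − (0.5110)² = 4.896 MeV², so pc = 2.213 MeV.
λ = hc/(pc) = 1240 MeV·fm / 2.213 MeV = 560 fm.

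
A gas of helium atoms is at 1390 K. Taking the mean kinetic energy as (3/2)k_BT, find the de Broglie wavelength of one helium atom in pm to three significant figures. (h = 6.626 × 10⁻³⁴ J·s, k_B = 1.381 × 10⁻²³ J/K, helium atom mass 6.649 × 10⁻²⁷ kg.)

λ = 33.9 pm

KE = (3/2)k_BT = 1.5 × 1.381 × 10⁻²³ × 1390 = 2.879 × 10⁻²⁰ J.
p = √(2mKE) = √(2 × 6.649 × 10⁻²⁷ × 2.879 × 10⁻²⁰) = 1.957 × 10⁻²³ kg·m/s.
λ = h/p = 3.39 × 10⁻¹¹ m = 33.9 pm.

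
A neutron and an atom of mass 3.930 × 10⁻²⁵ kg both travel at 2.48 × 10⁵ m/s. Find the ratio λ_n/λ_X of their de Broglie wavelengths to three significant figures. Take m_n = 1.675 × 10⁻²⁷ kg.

λ_n/λ_X = 235

At fixed v, p = mv so λ = h/(mv) ∝ 1/m.
λ_n/λ_X = m_X/m_n = 3.930 × 10⁻²⁵/1.675 × 10⁻²⁷ = 235.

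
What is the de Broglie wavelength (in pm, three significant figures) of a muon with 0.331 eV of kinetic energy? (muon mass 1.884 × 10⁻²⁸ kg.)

λ = 148 pm

KE = 0.331 eV = 5.303 × 10⁻²⁰ J.
p = √(2mKE) = √(2 × 1.884 × 10⁻²⁸ × 5.303 × 10⁻²⁰) = 4.470 × 10⁻²⁴ kg·m/s.
λ = h/p = 6.626 × 10⁻³⁴ / 4.470 × 10⁻²⁴ = 1.48 × 10⁻¹⁰ m = 148 pm.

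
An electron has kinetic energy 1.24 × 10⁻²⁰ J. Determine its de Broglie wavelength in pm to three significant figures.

p = √(2mKE) = √(2 × 9.109 × 10⁻³¹ × 1.240 × 10⁻²⁰) = 1.503 × 10⁻²⁵ kg·m/s.
λ = h/p = 6.626 × 10⁻³⁴ / 1.503 × 10⁻²⁵ = 4.41 × 10⁻⁹ m = 4410 pm.

λ = 4410 pm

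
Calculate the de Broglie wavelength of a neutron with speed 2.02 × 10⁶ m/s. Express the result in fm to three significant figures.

p = mv = 1.675 × 10⁻²⁷ × 2.02 × 10⁶ = 3.383 × 10⁻²¹ kg·m/s.
λ = h/p = 6.626 × 10⁻³⁴ / 3.383 × 10⁻²¹ = 1.96 × 10⁻¹³ m = 196 fm.

λ = 196 fm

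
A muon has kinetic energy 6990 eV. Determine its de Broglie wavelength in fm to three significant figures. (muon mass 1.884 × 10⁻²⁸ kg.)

KE = 6990 eV = 1.120 × 10⁻¹⁵ J.
p = √(2mKE) = √(2 × 1.884 × 10⁻²⁸ × 1.120 × 10⁻¹⁵) = 6.496 × 10⁻²² kg·m/s.
λ = h/p = 6.626 × 10⁻³⁴ / 6.496 × 10⁻²² = 1.02 × 10⁻¹² m = 1020 fm.

λ = 1020 fm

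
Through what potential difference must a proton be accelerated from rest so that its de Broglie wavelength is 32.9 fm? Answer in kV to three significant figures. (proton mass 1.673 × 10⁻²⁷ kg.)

p = h/λ = 6.626 × 10⁻³⁴ / 3.290 × 10⁻¹⁴ = 2.014 × 10⁻²⁰ kg·m/s.
KE = p²/(2m) = 1.212 × 10⁻¹³ J.
V = KE/e = 1.212 × 10⁻¹³ / (1.602 × 10⁻¹⁹) = 757 kV.

V = 757 kV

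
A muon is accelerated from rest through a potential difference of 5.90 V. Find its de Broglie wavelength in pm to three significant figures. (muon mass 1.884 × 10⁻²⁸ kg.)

KE = eV = 1.602 × 10⁻¹⁹ × 5.900 = 9.452 × 10⁻¹⁹ J.
p = √(2mKE) = √(2 × 1.884 × 10⁻²⁸ × 9.452 × 10⁻¹⁹) = 1.887 × 10⁻²³ kg·m/s.
λ = h/p = 6.626 × 10⁻³⁴ / 1.887 × 10⁻²³ = 3.51 × 10⁻¹¹ m = 35.1 pm.

λ = 35.1 pm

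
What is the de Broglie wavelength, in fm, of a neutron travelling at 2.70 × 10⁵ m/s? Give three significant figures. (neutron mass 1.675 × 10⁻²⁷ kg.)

λ = 1470 fm

p = mv = 1.675 × 10⁻²⁷ × 2.70 × 10⁵ = 4.522 × 10⁻²² kg·m/s.
λ = h/p = 6.626 × 10⁻³⁴ / 4.522 × 10⁻²² = 1.47 × 10⁻¹² m = 1470 fm.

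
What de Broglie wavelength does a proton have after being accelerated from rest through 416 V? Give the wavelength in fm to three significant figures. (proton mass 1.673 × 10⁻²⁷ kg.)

KE = eV = 1.602 × 10⁻¹⁹ × 416.0 = 6.664 × 10⁻¹⁷ J.
p = √(2mKE) = √(2 × 1.673 × 10⁻²⁷ × 6.664 × 10⁻¹⁷) = 4.722 × 10⁻²² kg·m/s.
λ = h/p = 6.626 × 10⁻³⁴ / 4.722 × 10⁻²² = 1.40 × 10⁻¹² m = 1400 fm.

λ = 1400 fm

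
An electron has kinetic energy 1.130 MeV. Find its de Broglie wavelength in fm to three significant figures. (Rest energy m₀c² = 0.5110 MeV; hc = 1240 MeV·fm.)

Total energy E = KE + m₀c² = 1.130 + 0.5110 = 1.6410 MeV.
(pc)² = E² − (m₀c²)² = (1.6410)² − (0.5110)² = 2.432 MeV², so pc = 1.559 MeV.
λ = hc/(pc) = 1240 MeV·fm / 1.559 MeV = 795 fm.

λ = 795 fm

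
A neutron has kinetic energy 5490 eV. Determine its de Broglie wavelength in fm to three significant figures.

KE = 5490 eV = 8.795 × 10⁻¹⁶ J.
p = √(2mKE) = √(2 × 1.675 × 10⁻²⁷ × 8.795 × 10⁻¹⁶) = 1.716 × 10⁻²¹ kg·m/s.
λ = h/p = 6.626 × 10⁻³⁴ / 1.716 × 10⁻²¹ = 3.86 × 10⁻¹³ m = 386 fm.

λ = 386 fm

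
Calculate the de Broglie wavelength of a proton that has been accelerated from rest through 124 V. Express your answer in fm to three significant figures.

λ = 2570 fm

KE = eV = 1.602 × 10⁻¹⁹ × 124.0 = 1.986 × 10⁻¹⁷ J.
p = √(2mKE) = √(2 × 1.673 × 10⁻²⁷ × 1.986 × 10⁻¹⁷) = 2.578 × 10⁻²² kg·m/s.
λ = h/p = 6.626 × 10⁻³⁴ / 2.578 × 10⁻²² = 2.57 × 10⁻¹² m = 2570 fm.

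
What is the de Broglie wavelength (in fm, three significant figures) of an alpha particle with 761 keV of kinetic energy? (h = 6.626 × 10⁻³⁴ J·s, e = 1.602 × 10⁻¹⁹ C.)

λ = 16.5 fm

KE = 761 keV = 1.219 × 10⁻¹³ J.
p = √(2mKE) = √(2 × 6.645 × 10⁻²⁷ × 1.219 × 10⁻¹³) = 4.025 × 10⁻²⁰ kg·m/s.
λ = h/p = 6.626 × 10⁻³⁴ / 4.025 × 10⁻²⁰ = 1.65 × 10⁻¹⁴ m = 16.5 fm.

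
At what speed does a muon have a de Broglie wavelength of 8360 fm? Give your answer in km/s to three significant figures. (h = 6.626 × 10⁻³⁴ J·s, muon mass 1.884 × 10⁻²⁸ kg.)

v = 421 km/s

p = h/λ = 6.626 × 10⁻³⁴ / 8.360 × 10⁻¹² = 7.926 × 10⁻²³ kg·m/s.
v = p/m = 7.926 × 10⁻²³ / 1.884 × 10⁻²⁸ = 4.21 × 10⁵ m/s = 421 km/s.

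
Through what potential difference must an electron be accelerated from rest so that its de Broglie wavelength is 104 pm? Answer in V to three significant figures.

p = h/λ = 6.626 × 10⁻³⁴ / 1.040 × 10⁻¹⁰ = 6.371 × 10⁻²⁴ kg·m/s.
KE = p²/(2m) = 2.228 × 10⁻¹⁷ J.
V = KE/e = 2.228 × 10⁻¹⁷ / (1.602 × 10⁻¹⁹) = 139 V.

V = 139 V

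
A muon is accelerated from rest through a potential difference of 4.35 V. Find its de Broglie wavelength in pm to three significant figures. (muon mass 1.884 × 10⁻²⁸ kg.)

KE = eV = 1.602 × 10⁻¹⁹ × 4.350 = 6.969 × 10⁻¹⁹ J.
p = √(2mKE) = √(2 × 1.884 × 10⁻²⁸ × 6.969 × 10⁻¹⁹) = 1.620 × 10⁻²³ kg·m/s.
λ = h/p = 6.626 × 10⁻³⁴ / 1.620 × 10⁻²³ = 4.09 × 10⁻¹¹ m = 40.9 pm.

λ = 40.9 pm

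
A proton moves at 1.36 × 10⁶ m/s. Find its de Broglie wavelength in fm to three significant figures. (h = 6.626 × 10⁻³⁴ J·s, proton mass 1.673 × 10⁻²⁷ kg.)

λ = 291 fm

p = mv = 1.673 × 10⁻²⁷ × 1.36 × 10⁶ = 2.275 × 10⁻²¹ kg·m/s.
λ = h/p = 6.626 × 10⁻³⁴ / 2.275 × 10⁻²¹ = 2.91 × 10⁻¹³ m = 291 fm.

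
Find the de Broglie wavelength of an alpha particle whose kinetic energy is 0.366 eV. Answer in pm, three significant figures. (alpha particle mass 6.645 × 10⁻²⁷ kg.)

KE = 0.366 eV = 5.863 × 10⁻²⁰ J.
p = √(2mKE) = √(2 × 6.645 × 10⁻²⁷ × 5.863 × 10⁻²⁰) = 2.791 × 10⁻²³ kg·m/s.
λ = h/p = 6.626 × 10⁻³⁴ / 2.791 × 10⁻²³ = 2.37 × 10⁻¹¹ m = 23.7 pm.

λ = 23.7 pm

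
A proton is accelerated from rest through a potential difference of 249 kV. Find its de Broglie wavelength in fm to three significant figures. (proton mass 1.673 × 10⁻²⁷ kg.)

λ = 57.4 fm

KE = eV = 1.602 × 10⁻¹⁹ × 2.490 × 10⁵ = 3.989 × 10⁻¹⁴ J.
p = √(2mKE) = √(2 × 1.673 × 10⁻²⁷ × 3.989 × 10⁻¹⁴) = 1.155 × 10⁻²⁰ kg·m/s.
λ = h/p = 6.626 × 10⁻³⁴ / 1.155 × 10⁻²⁰ = 5.74 × 10⁻¹⁴ m = 57.4 fm.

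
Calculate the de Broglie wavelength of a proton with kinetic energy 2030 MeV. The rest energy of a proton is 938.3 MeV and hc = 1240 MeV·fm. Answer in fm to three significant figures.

λ = 0.440 fm

Total energy E = KE + m₀c² = 2030 + 938.3 = 2968.3 MeV.
(pc)² = E² − (m₀c²)² = (2968.3)² − (938.3)² = 7.930 × 10⁶ MeV², so pc = 2816 MeV.
λ = hc/(pc) = 1240 MeV·fm / 2816 MeV = 0.440 fm.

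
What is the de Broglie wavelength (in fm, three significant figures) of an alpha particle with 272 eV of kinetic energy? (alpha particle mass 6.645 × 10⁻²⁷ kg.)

KE = 272 eV = 4.357 × 10⁻¹⁷ J.
p = √(2mKE) = √(2 × 6.645 × 10⁻²⁷ × 4.357 × 10⁻¹⁷) = 7.610 × 10⁻²² kg·m/s.
λ = h/p = 6.626 × 10⁻³⁴ / 7.610 × 10⁻²² = 8.71 × 10⁻¹³ m = 871 fm.

λ = 871 fm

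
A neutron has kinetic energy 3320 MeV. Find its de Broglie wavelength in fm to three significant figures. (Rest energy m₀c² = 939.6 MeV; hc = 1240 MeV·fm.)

λ = 0.298 fm

Total energy E = KE + m₀c² = 3320 + 939.6 = 4259.6 MeV.
(pc)² = E² − (m₀c²)² = (4259.6)² − (939.6)² = 1.726 × 10⁷ MeV², so pc = 4155 MeV.
λ = hc/(pc) = 1240 MeV·fm / 4155 MeV = 0.298 fm.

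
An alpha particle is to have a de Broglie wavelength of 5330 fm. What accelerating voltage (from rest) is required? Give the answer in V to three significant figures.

p = h/λ = 6.626 × 10⁻³⁴ / 5.330 × 10⁻¹² = 1.243 × 10⁻²² kg·m/s.
KE = p²/(2m) = 1.163 × 10⁻¹⁸ J.
V = KE/2e = 1.163 × 10⁻¹⁸ / (2 × 1.602 × 10⁻¹⁹) = 3.63 V.

V = 3.63 V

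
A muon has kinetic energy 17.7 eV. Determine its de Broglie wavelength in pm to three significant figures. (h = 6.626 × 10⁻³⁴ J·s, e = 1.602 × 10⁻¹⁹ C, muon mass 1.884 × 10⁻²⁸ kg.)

KE = 17.7 eV = 2.836 × 10⁻¹⁸ J.
p = √(2mKE) = √(2 × 1.884 × 10⁻²⁸ × 2.836 × 10⁻¹⁸) = 3.269 × 10⁻²³ kg·m/s.
λ = h/p = 6.626 × 10⁻³⁴ / 3.269 × 10⁻²³ = 2.03 × 10⁻¹¹ m = 20.3 pm.

λ = 20.3 pm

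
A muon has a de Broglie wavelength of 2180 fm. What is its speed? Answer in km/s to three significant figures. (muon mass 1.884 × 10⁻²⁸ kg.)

v = 1610 km/s

p = h/λ = 6.626 × 10⁻³⁴ / 2.180 × 10⁻¹² = 3.039 × 10⁻²² kg·m/s.
v = p/m = 3.039 × 10⁻²² / 1.884 × 10⁻²⁸ = 1.61 × 10⁶ m/s = 1610 km/s.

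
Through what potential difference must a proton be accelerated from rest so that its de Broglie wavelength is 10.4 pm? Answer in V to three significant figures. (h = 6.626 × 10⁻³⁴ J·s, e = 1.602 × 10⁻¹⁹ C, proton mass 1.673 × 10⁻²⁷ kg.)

V = 7.57 V

p = h/λ = 6.626 × 10⁻³⁴ / 1.040 × 10⁻¹¹ = 6.371 × 10⁻²³ kg·m/s.
KE = p²/(2m) = 1.213 × 10⁻¹⁸ J.
V = KE/e = 1.213 × 10⁻¹⁸ / (1.602 × 10⁻¹⁹) = 7.57 V.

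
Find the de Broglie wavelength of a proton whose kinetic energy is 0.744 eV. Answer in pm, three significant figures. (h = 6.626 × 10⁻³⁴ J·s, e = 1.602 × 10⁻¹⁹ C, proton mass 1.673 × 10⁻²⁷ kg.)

λ = 33.2 pm

KE = 0.744 eV = 1.192 × 10⁻¹⁹ J.
p = √(2mKE) = √(2 × 1.673 × 10⁻²⁷ × 1.192 × 10⁻¹⁹) = 1.997 × 10⁻²³ kg·m/s.
λ = h/p = 6.626 × 10⁻³⁴ / 1.997 × 10⁻²³ = 3.32 × 10⁻¹¹ m = 33.2 pm.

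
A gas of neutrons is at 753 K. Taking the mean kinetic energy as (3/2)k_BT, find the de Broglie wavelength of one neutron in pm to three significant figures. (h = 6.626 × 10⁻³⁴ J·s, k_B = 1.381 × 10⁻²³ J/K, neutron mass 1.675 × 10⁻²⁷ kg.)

KE = (3/2)k_BT = 1.5 × 1.381 × 10⁻²³ × 753 = 1.560 × 10⁻²⁰ J.
p = √(2mKE) = √(2 × 1.675 × 10⁻²⁷ × 1.560 × 10⁻²⁰) = 7.229 × 10⁻²⁴ kg·m/s.
λ = h/p = 9.17 × 10⁻¹¹ m = 91.7 pm.

λ = 91.7 pm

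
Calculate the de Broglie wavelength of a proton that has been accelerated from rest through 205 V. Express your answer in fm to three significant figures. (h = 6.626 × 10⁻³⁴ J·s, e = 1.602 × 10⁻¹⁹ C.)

KE = eV = 1.602 × 10⁻¹⁹ × 205.0 = 3.284 × 10⁻¹⁷ J.
p = √(2mKE) = √(2 × 1.673 × 10⁻²⁷ × 3.284 × 10⁻¹⁷) = 3.315 × 10⁻²² kg·m/s.
λ = h/p = 6.626 × 10⁻³⁴ / 3.315 × 10⁻²² = 2.00 × 10⁻¹² m = 2000 fm.

λ = 2000 fm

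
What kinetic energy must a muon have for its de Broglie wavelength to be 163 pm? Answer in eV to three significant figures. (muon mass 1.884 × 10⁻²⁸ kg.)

p = h/λ = 6.626 × 10⁻³⁴ / 1.630 × 10⁻¹⁰ = 4.065 × 10⁻²⁴ kg·m/s.
KE = p²/(2m) = (4.065 × 10⁻²⁴)² / (2 × 1.884 × 10⁻²⁸) = 4.385 × 10⁻²⁰ J = 0.274 eV.

KE = 0.274 eV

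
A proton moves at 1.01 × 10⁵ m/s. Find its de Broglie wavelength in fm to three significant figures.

λ = 3920 fm

p = mv = 1.673 × 10⁻²⁷ × 1.01 × 10⁵ = 1.690 × 10⁻²² kg·m/s.
λ = h/p = 6.626 × 10⁻³⁴ / 1.690 × 10⁻²² = 3.92 × 10⁻¹² m = 3920 fm.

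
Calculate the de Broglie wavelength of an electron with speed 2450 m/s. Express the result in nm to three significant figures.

p = mv = 9.109 × 10⁻³¹ × 2450 = 2.232 × 10⁻²⁷ kg·m/s.
λ = h/p = 6.626 × 10⁻³⁴ / 2.232 × 10⁻²⁷ = 2.97 × 10⁻⁷ m = 297 nm.

λ = 297 nm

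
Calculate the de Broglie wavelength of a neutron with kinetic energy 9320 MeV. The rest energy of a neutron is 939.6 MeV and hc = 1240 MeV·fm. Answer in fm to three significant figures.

Total energy E = KE + m₀c² = 9320 + 939.6 = 10259.6 MeV.
(pc)² = E² − (m₀c²)² = (10259.6)² − (939.6)² = 1.044 × 10⁸ MeV², so pc = 1.022 × 10⁴ MeV.
λ = hc/(pc) = 1240 MeV·fm / 1.022 × 10⁴ MeV = 0.121 fm.

λ = 0.121 fm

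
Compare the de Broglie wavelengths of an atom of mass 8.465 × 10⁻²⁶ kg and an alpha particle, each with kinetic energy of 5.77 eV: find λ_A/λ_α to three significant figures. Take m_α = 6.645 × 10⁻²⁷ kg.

λ_A/λ_α = 0.280

At fixed KE, p = √(2mKE) so λ = h/p ∝ 1/√m.
λ_A/λ_α = √(m_α/m_A) = √(6.645 × 10⁻²⁷/8.465 × 10⁻²⁶) = √(0.07850) = 0.280.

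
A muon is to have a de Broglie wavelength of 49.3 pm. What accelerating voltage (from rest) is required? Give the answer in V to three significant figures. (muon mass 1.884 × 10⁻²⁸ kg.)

V = 2.99 V

p = h/λ = 6.626 × 10⁻³⁴ / 4.930 × 10⁻¹¹ = 1.344 × 10⁻²³ kg·m/s.
KE = p²/(2m) = 4.794 × 10⁻¹⁹ J.
V = KE/e = 4.794 × 10⁻¹⁹ / (1.602 × 10⁻¹⁹) = 2.99 V.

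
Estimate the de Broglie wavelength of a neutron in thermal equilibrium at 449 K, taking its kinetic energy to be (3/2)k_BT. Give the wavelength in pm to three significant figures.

KE = (3/2)k_BT = 1.5 × 1.381 × 10⁻²³ × 449 = 9.301 × 10⁻²¹ J.
p = √(2mKE) = √(2 × 1.675 × 10⁻²⁷ × 9.301 × 10⁻²¹) = 5.582 × 10⁻²⁴ kg·m/s.
λ = h/p = 1.19 × 10⁻¹⁰ m = 119 pm.

λ = 119 pm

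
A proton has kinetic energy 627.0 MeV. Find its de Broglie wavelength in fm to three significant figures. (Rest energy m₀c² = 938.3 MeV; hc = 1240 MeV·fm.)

Total energy E = KE + m₀c² = 627.0 + 938.3 = 1565.3 MeV.
(pc)² = E² − (m₀c²)² = (1565.3)² − (938.3)² = 1.570 × 10⁶ MeV², so pc = 1253 MeV.
λ = hc/(pc) = 1240 MeV·fm / 1253 MeV = 0.990 fm.

λ = 0.990 fm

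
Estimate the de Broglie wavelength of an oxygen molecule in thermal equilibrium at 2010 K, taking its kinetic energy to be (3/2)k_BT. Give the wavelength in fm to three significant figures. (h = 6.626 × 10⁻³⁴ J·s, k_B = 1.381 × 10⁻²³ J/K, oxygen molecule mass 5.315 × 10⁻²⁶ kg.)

KE = (3/2)k_BT = 1.5 × 1.381 × 10⁻²³ × 2010 = 4.164 × 10⁻²⁰ J.
p = √(2mKE) = √(2 × 5.315 × 10⁻²⁶ × 4.164 × 10⁻²⁰) = 6.653 × 10⁻²³ kg·m/s.
λ = h/p = 9.96 × 10⁻¹² m = 9960 fm.

λ = 9960 fm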